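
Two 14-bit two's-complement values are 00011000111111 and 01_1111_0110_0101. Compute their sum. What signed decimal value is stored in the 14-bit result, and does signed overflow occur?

00011000111111 = 1599 (signed)
01_1111_0110_0101 → 01111101100101 = 8037 (signed)
  00011000111111
+ 01111101100101
= 10010110100100
Result 10010110100100: MSB = 1 → 9636 − 16384 = -6748.
Both addends are non-negative but the stored result is negative: signed overflow. The true value 1599 + 8037 = 9636 lies outside [-8192, 8191].

-6748; overflow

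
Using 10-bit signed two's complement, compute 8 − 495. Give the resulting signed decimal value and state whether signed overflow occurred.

-487; no overflow

8 → 0000001000
495 → 0111101111
Subtract via negate-and-add: invert 0111101111 + 1 = 1000010001 (i.e. -495).
  0000001000
+ 1000010001
= 1000011001
Result 1000011001: MSB = 1 → 537 − 1024 = -487.
Addends (after negating the subtrahend) have opposite signs, so signed overflow cannot occur.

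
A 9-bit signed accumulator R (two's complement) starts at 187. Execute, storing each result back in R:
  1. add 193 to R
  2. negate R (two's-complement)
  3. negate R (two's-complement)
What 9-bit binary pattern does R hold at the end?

Start: R = 187 = 010111011.
R = 187 + 193 = 380; wraps to -132 = 101111100
R = −(-132) = 132 = 010000100
R = −(132) = -132 = 101111100

101111100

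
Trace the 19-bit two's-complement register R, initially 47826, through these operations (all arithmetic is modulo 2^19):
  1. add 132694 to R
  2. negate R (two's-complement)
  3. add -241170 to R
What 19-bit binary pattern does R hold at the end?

0011001000011000110

Start: R = 47826 = 0001011101011010010.
R = 47826 + 132694 = 180520 = 0101100000100101000
R = −(180520) = -180520 = 1010011111011011000
R = -180520 + (-241170) = -421690; wraps to 102598 = 0011001000011000110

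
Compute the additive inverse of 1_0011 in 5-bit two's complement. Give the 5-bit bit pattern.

01101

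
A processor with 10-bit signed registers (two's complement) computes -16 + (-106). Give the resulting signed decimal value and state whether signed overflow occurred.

-122; no overflow

-16 → 1111110000
-106 → 1110010110
  1111110000
+ 1110010110
= 1110000110  (discard carry-out 1)
Result 1110000110: MSB = 1 → 902 − 1024 = -122.
Both addends are negative and so is the stored result: no signed overflow.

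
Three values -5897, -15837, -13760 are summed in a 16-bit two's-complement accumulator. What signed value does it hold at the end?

30042

-5897 + (-15837) = -21734 (1010101100011010)
-21734 + (-13760) = -35494 → wraps to 30042 (0111010101011010)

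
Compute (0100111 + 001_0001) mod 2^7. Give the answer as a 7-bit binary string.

0111000

  0100111
+ 0010001
= 0111000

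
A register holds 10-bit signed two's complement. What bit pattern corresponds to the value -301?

1011010011

|-301| = 301 = 0100101101 in 10 bits.
Invert the bits: 1011010010. Add 1: 1011010011.
Check: 1011010011 reads as 723 − 1024 = -301.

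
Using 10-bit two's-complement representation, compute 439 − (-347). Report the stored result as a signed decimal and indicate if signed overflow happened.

-238; overflow

439 → 0110110111
-347 → 1010100101
Subtract via negate-and-add: invert 1010100101 + 1 = 0101011011 (i.e. 347).
  0110110111
+ 0101011011
= 1100010010
Result 1100010010: MSB = 1 → 786 − 1024 = -238.
Both addends (after negating the subtrahend) are non-negative but the stored result is negative: signed overflow. The true value 439 − (-347) = 786 lies outside [-512, 511].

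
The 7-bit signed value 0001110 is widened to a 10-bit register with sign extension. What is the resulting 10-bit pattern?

0000001110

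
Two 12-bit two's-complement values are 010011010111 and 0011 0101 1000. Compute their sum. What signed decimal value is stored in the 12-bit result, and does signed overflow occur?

010011010111 = 1239 (signed)
0011 0101 1000 → 001101011000 = 856 (signed)
  010011010111
+ 001101011000
= 100000101111
Result 100000101111: MSB = 1 → 2095 − 4096 = -2001.
Both addends are non-negative but the stored result is negative: signed overflow. The true value 1239 + 856 = 2095 lies outside [-2048, 2047].

-2001; overflow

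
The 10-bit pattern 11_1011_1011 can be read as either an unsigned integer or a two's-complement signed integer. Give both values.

unsigned = 955, signed = -69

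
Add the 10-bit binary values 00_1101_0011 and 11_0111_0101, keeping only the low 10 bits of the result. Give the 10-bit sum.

  0011010011
+ 1101110101
= 0001001000  (discard carry-out 1)

0001001000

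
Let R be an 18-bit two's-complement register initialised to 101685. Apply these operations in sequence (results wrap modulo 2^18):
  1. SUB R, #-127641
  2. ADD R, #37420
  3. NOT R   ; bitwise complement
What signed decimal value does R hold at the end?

Start: R = 101685 = 011000110100110101.
R = 101685 − (-127641) = 229326; wraps to -32818 = 110111111111001110
R = -32818 + 37420 = 4602 = 000001000111111010
R = NOT 000001000111111010 = 111110111000000101 = -4603

-4603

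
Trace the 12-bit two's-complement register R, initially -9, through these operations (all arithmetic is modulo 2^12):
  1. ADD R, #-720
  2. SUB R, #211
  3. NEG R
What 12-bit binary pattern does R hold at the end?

Start: R = -9 = 111111110111.
R = -9 + (-720) = -729 = 110100100111
R = -729 − 211 = -940 = 110001010100
R = −(-940) = 940 = 001110101100

001110101100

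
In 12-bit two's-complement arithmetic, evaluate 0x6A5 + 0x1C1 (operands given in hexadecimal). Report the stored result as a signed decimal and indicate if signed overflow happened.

-1946; overflow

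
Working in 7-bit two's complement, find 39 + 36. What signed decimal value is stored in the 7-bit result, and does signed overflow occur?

-53; overflow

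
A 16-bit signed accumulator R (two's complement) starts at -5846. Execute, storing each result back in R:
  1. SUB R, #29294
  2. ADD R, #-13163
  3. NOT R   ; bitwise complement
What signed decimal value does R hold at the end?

-17234

Start: R = -5846 = 1110100100101010.
R = -5846 − 29294 = -35140; wraps to 30396 = 0111011010111100
R = 30396 + (-13163) = 17233 = 0100001101010001
R = NOT 0100001101010001 = 1011110010101110 = -17234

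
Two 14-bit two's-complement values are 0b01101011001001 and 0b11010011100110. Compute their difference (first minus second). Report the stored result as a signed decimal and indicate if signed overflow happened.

0b01101011001001 → 01101011001001 = 6857 (signed)
0b11010011100110 → 11010011100110 = -2842 (signed)
Subtract via negate-and-add: invert 11010011100110 + 1 = 00101100011010 (i.e. 2842).
  01101011001001
+ 00101100011010
= 10010111100011
Result 10010111100011: MSB = 1 → 9699 − 16384 = -6685.
Both addends (after negating the subtrahend) are non-negative but the stored result is negative: signed overflow. The true value 6857 − (-2842) = 9699 lies outside [-8192, 8191].

-6685; overflow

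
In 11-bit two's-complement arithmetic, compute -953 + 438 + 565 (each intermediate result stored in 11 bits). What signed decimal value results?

50

-953 + 438 = -515 (10111111101)
-515 + 565 = 50 (00000110010)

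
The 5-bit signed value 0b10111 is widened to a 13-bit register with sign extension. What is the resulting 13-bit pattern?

1111111110111

MSB of 10111 is 1; replicate it into the new high bits.
11111111|10111 → 1111111110111 (still -9).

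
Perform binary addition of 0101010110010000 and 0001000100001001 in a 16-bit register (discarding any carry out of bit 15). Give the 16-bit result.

  0101010110010000
+ 0001000100001001
= 0110011010011001

0110011010011001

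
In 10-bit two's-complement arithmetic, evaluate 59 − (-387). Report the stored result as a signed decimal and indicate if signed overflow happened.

446; no overflow

59 → 0000111011
-387 → 1001111101
Subtract via negate-and-add: invert 1001111101 + 1 = 0110000011 (i.e. 387).
  0000111011
+ 0110000011
= 0110111110
Result 0110111110: MSB = 0 → value 446.
Both addends (after negating the subtrahend) are non-negative and so is the stored result: no signed overflow.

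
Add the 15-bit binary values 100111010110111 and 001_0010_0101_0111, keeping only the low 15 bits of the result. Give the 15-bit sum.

  100111010110111
+ 001001001010111
= 110000100001110

110000100001110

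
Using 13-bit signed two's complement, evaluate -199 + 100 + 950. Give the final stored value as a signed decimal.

851

-199 + 100 = -99 (1111110011101)
-99 + 950 = 851 (0001101010011)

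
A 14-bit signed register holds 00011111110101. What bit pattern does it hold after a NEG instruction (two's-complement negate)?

Invert: 11100000001010. Add 1: 11100000001011.

11100000001011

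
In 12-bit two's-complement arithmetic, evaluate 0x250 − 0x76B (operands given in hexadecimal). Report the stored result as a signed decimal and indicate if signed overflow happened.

-1307; no overflow

0x250 = 001001010000 = 592 (signed)
0x76B = 011101101011 = 1899 (signed)
Subtract via negate-and-add: invert 011101101011 + 1 = 100010010101 (i.e. -1899).
  001001010000
+ 100010010101
= 101011100101
Result 101011100101: MSB = 1 → 2789 − 4096 = -1307.
Addends (after negating the subtrahend) have opposite signs, so signed overflow cannot occur.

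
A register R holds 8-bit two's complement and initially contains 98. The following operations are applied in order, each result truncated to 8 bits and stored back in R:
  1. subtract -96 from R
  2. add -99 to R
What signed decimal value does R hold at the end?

Start: R = 98 = 01100010.
R = 98 − (-96) = 194; wraps to -62 = 11000010
R = -62 + (-99) = -161; wraps to 95 = 01011111

95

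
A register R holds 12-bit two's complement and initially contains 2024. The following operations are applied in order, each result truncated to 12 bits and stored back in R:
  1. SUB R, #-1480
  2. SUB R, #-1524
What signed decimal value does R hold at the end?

932

Start: R = 2024 = 011111101000.
R = 2024 − (-1480) = 3504; wraps to -592 = 110110110000
R = -592 − (-1524) = 932 = 001110100100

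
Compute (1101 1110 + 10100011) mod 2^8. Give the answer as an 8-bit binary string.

  11011110
+ 10100011
= 10000001  (discard carry-out 1)

10000001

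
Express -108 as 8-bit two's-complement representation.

|-108| = 108 = 01101100 in 8 bits.
Invert the bits: 10010011. Add 1: 10010100.

10010100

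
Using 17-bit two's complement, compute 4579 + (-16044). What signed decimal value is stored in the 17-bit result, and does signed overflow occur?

4579 → 00001000111100011
-16044 → 11100000101010100
  00001000111100011
+ 11100000101010100
= 11101001100110111
Result 11101001100110111: MSB = 1 → 119607 − 131072 = -11465.
Addends have opposite signs, so signed overflow cannot occur.

-11465; no overflow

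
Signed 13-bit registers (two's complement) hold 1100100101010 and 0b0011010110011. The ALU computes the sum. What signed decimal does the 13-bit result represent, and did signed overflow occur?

1100100101010 = -1750 (signed)
0b0011010110011 → 0011010110011 = 1715 (signed)
  1100100101010
+ 0011010110011
= 1111111011101
Result 1111111011101: MSB = 1 → 8157 − 8192 = -35.
Addends have opposite signs, so signed overflow cannot occur.

-35; no overflow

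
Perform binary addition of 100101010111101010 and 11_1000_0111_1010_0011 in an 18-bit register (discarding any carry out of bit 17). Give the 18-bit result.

  100101010111101010
+ 111000011110100011
= 011101110110001101  (discard carry-out 1)

011101110110001101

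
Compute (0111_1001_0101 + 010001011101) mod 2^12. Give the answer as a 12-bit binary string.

  011110010101
+ 010001011101
= 101111110010

101111110010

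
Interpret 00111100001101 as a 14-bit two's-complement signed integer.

MSB is 0, so the value is non-negative: 00111100001101 = 3853.

3853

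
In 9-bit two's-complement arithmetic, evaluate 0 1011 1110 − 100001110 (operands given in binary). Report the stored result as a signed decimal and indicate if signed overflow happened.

-80; overflow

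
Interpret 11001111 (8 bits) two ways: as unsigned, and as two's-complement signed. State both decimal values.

Unsigned: 11001111 = 207.
Signed: MSB=1 → 207 − 256 = -49.

unsigned = 207, signed = -49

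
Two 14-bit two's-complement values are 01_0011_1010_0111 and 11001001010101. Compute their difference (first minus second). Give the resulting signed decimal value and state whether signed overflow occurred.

-7854; overflow

01_0011_1010_0111 → 01001110100111 = 5031 (signed)
11001001010101 = -3499 (signed)
Subtract via negate-and-add: invert 11001001010101 + 1 = 00110110101011 (i.e. 3499).
  01001110100111
+ 00110110101011
= 10000101010010
Result 10000101010010: MSB = 1 → 8530 − 16384 = -7854.
Both addends (after negating the subtrahend) are non-negative but the stored result is negative: signed overflow. The true value 5031 − (-3499) = 8530 lies outside [-8192, 8191].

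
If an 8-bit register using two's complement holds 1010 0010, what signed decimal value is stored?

-94

MSB is 1, so the value is negative.
Unsigned reading: 162. Subtract 2^8 = 256: 162 − 256 = -94.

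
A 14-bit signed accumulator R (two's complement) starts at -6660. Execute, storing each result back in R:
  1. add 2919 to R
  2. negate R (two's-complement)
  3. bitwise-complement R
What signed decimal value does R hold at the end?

-3742

Start: R = -6660 = 10010111111100.
R = -6660 + 2919 = -3741 = 11000101100011
R = −(-3741) = 3741 = 00111010011101
R = NOT 00111010011101 = 11000101100010 = -3742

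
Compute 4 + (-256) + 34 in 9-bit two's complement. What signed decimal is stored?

4 + (-256) = -252 (100000100)
-252 + 34 = -218 (100100110)

-218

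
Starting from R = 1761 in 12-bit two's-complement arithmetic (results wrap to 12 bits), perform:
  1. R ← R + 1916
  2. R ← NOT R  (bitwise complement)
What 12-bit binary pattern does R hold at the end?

000110100010

Start: R = 1761 = 011011100001.
R = 1761 + 1916 = 3677; wraps to -419 = 111001011101
R = NOT 111001011101 = 000110100010 = 418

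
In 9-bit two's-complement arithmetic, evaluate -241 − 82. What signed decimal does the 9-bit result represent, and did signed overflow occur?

-241 → 100001111
82 → 001010010
Subtract via negate-and-add: invert 001010010 + 1 = 110101110 (i.e. -82).
  100001111
+ 110101110
= 010111101  (discard carry-out 1)
Result 010111101: MSB = 0 → value 189.
Both addends (after negating the subtrahend) are negative but the stored result is non-negative: signed overflow. The true value -241 − 82 = -323 lies outside [-256, 255].

189; overflow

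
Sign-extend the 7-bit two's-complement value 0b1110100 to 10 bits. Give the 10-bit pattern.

MSB of 1110100 is 1; replicate it into the new high bits.
111|1110100 → 1111110100 (still -12).

1111110100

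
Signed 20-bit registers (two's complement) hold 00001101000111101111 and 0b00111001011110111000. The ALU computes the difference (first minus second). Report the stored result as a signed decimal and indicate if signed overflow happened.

-181705; no overflow

00001101000111101111 = 53743 (signed)
0b00111001011110111000 → 00111001011110111000 = 235448 (signed)
Subtract via negate-and-add: invert 00111001011110111000 + 1 = 11000110100001001000 (i.e. -235448).
  00001101000111101111
+ 11000110100001001000
= 11010011101000110111
Result 11010011101000110111: MSB = 1 → 866871 − 1048576 = -181705.
Addends (after negating the subtrahend) have opposite signs, so signed overflow cannot occur.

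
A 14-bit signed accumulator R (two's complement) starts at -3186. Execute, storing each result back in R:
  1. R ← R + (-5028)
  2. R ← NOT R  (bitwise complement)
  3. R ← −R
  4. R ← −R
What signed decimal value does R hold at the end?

-8171

Start: R = -3186 = 11001110001110.
R = -3186 + (-5028) = -8214; wraps to 8170 = 01111111101010
R = NOT 01111111101010 = 10000000010101 = -8171
R = −(-8171) = 8171 = 01111111101011
R = −(8171) = -8171 = 10000000010101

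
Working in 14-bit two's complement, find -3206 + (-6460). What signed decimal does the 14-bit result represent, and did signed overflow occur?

6718; overflow

-3206 → 11001101111010
-6460 → 10011011000100
  11001101111010
+ 10011011000100
= 01101000111110  (discard carry-out 1)
Result 01101000111110: MSB = 0 → value 6718.
Both addends are negative but the stored result is non-negative: signed overflow. The true value -3206 + (-6460) = -9666 lies outside [-8192, 8191].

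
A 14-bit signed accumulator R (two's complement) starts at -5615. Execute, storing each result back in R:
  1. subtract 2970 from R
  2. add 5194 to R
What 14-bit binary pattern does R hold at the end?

11001011000001

Start: R = -5615 = 10101000010001.
R = -5615 − 2970 = -8585; wraps to 7799 = 01111001110111
R = 7799 + 5194 = 12993; wraps to -3391 = 11001011000001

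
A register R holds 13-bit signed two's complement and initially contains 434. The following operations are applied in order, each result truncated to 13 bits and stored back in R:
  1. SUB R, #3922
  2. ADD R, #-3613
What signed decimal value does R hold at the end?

Start: R = 434 = 0000110110010.
R = 434 − 3922 = -3488 = 1001001100000
R = -3488 + (-3613) = -7101; wraps to 1091 = 0010001000011

1091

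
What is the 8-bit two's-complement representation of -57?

11000111

|-57| = 57 = 00111001 in 8 bits.
Invert the bits: 11000110. Add 1: 11000111.
Check: 11000111 reads as 199 − 256 = -57.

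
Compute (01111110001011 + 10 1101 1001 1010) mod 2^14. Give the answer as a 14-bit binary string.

00110100100101

  01111110001011
+ 10110110011010
= 00110100100101  (discard carry-out 1)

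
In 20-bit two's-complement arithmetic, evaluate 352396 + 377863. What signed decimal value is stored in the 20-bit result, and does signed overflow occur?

-318317; overflow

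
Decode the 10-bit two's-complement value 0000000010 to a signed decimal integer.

MSB is 0, so the value is non-negative: 0000000010 = 2.

2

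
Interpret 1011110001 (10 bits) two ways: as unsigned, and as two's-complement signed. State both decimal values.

unsigned = 753, signed = -271

Unsigned: 1011110001 = 753.
Signed: MSB=1 → 753 − 1024 = -271.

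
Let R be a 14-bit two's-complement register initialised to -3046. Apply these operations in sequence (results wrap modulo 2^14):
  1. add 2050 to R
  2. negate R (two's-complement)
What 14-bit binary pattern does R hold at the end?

00001111100100

Start: R = -3046 = 11010000011010.
R = -3046 + 2050 = -996 = 11110000011100
R = −(-996) = 996 = 00001111100100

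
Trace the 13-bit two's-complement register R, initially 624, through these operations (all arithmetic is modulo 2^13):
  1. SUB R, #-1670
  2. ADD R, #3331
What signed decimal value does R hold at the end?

Start: R = 624 = 0001001110000.
R = 624 − (-1670) = 2294 = 0100011110110
R = 2294 + 3331 = 5625; wraps to -2567 = 1010111111001

-2567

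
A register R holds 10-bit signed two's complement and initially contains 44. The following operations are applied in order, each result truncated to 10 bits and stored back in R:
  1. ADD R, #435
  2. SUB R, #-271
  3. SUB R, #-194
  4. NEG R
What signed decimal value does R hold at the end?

Start: R = 44 = 0000101100.
R = 44 + 435 = 479 = 0111011111
R = 479 − (-271) = 750; wraps to -274 = 1011101110
R = -274 − (-194) = -80 = 1110110000
R = −(-80) = 80 = 0001010000

80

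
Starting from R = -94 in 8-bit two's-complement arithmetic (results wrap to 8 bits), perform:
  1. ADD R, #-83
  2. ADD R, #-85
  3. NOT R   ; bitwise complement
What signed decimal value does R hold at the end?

Start: R = -94 = 10100010.
R = -94 + (-83) = -177; wraps to 79 = 01001111
R = 79 + (-85) = -6 = 11111010
R = NOT 11111010 = 00000101 = 5

5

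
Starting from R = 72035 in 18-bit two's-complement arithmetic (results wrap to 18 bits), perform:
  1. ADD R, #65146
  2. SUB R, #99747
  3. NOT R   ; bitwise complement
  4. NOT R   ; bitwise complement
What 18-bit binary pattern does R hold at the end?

001001001000111010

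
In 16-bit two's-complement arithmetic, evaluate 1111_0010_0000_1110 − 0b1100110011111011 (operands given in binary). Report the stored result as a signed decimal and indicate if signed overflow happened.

9491; no overflow

1111_0010_0000_1110 → 1111001000001110 = -3570 (signed)
0b1100110011111011 → 1100110011111011 = -13061 (signed)
Subtract via negate-and-add: invert 1100110011111011 + 1 = 0011001100000101 (i.e. 13061).
  1111001000001110
+ 0011001100000101
= 0010010100010011  (discard carry-out 1)
Result 0010010100010011: MSB = 0 → value 9491.
Addends (after negating the subtrahend) have opposite signs, so signed overflow cannot occur.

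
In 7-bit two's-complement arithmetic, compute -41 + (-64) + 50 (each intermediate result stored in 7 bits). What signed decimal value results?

-55

-41 + (-64) = -105 → wraps to 23 (0010111)
23 + 50 = 73 → wraps to -55 (1001001)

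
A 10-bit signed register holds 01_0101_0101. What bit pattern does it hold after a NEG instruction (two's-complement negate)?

1010101011

Invert: 1010101010. Add 1: 1010101011.
Check: 0101010101 = 341, 1010101011 = -341.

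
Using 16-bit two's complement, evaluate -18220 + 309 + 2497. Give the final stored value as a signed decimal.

-15414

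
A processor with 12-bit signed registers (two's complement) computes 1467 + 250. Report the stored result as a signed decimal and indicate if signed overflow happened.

1717; no overflow

1467 → 010110111011
250 → 000011111010
  010110111011
+ 000011111010
= 011010110101
Result 011010110101: MSB = 0 → value 1717.
Both addends are non-negative and so is the stored result: no signed overflow.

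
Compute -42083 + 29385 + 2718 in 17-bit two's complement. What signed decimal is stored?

-42083 + 29385 = -12698 (11100111001100110)
-12698 + 2718 = -9980 (11101100100000100)

-9980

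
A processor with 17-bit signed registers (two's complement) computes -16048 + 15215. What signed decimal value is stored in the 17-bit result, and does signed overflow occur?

-833; no overflow

-16048 → 11100000101010000
15215 → 00011101101101111
  11100000101010000
+ 00011101101101111
= 11111110010111111
Result 11111110010111111: MSB = 1 → 130239 − 131072 = -833.
Addends have opposite signs, so signed overflow cannot occur.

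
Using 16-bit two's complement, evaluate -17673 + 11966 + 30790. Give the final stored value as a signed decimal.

25083

-17673 + 11966 = -5707 (1110100110110101)
-5707 + 30790 = 25083 (0110000111111011)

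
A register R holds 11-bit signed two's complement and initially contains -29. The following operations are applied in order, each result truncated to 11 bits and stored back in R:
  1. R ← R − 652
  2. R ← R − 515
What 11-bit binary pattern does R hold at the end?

01101010100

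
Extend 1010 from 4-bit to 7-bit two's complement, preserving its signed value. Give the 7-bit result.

MSB of 1010 is 1; replicate it into the new high bits.
111|1010 → 1111010 (still -6).

1111010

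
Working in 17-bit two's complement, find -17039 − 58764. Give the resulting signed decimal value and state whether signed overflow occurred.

-17039 → 11011110101110001
58764 → 01110010110001100
Subtract via negate-and-add: invert 01110010110001100 + 1 = 10001101001110100 (i.e. -58764).
  11011110101110001
+ 10001101001110100
= 01101011111100101  (discard carry-out 1)
Result 01101011111100101: MSB = 0 → value 55269.
Both addends (after negating the subtrahend) are negative but the stored result is non-negative: signed overflow. The true value -17039 − 58764 = -75803 lies outside [-65536, 65535].

55269; overflow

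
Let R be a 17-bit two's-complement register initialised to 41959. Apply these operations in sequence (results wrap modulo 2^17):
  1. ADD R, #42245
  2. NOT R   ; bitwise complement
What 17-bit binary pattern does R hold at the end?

Start: R = 41959 = 01010001111100111.
R = 41959 + 42245 = 84204; wraps to -46868 = 10100100011101100
R = NOT 10100100011101100 = 01011011100010011 = 46867

01011011100010011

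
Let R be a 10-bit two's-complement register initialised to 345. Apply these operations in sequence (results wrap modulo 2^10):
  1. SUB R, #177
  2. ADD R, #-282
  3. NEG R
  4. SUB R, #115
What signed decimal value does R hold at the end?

Start: R = 345 = 0101011001.
R = 345 − 177 = 168 = 0010101000
R = 168 + (-282) = -114 = 1110001110
R = −(-114) = 114 = 0001110010
R = 114 − 115 = -1 = 1111111111

-1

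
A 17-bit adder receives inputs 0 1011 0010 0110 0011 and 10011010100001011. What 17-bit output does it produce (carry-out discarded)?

11110011101101110

  01011001001100011
+ 10011010100001011
= 11110011101101110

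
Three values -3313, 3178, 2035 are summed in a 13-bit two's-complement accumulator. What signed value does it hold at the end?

1900

-3313 + 3178 = -135 (1111101111001)
-135 + 2035 = 1900 (0011101101100)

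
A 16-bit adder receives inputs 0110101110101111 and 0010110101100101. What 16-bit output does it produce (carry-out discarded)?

  0110101110101111
+ 0010110101100101
= 1001100100010100

1001100100010100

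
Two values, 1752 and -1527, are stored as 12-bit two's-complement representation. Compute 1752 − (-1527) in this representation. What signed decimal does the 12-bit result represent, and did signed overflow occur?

-817; overflow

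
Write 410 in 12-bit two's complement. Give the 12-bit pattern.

000110011010

410 is non-negative, so write it directly in 12 bits: 000110011010.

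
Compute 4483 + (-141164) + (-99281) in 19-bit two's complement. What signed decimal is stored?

-235962

4483 + (-141164) = -136681 (1011110101000010111)
-136681 + (-99281) = -235962 (1000110011001000110)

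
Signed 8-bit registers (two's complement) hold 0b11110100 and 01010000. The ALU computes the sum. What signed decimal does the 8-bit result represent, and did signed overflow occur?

68; no overflow

0b11110100 → 11110100 = -12 (signed)
01010000 = 80 (signed)
  11110100
+ 01010000
= 01000100  (discard carry-out 1)
Result 01000100: MSB = 0 → value 68.
Addends have opposite signs, so signed overflow cannot occur.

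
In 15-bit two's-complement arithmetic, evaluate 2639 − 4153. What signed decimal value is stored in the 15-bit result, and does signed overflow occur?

-1514; no overflow

2639 → 000101001001111
4153 → 001000000111001
Subtract via negate-and-add: invert 001000000111001 + 1 = 110111111000111 (i.e. -4153).
  000101001001111
+ 110111111000111
= 111101000010110
Result 111101000010110: MSB = 1 → 31254 − 32768 = -1514.
Addends (after negating the subtrahend) have opposite signs, so signed overflow cannot occur.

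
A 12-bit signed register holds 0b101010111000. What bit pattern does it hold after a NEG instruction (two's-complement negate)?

010101001000

Invert: 010101000111. Add 1: 010101001000.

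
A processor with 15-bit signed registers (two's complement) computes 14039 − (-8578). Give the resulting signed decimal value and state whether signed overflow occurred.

14039 → 011011011010111
-8578 → 101111001111110
Subtract via negate-and-add: invert 101111001111110 + 1 = 010000110000010 (i.e. 8578).
  011011011010111
+ 010000110000010
= 101100001011001
Result 101100001011001: MSB = 1 → 22617 − 32768 = -10151.
Both addends (after negating the subtrahend) are non-negative but the stored result is negative: signed overflow. The true value 14039 − (-8578) = 22617 lies outside [-16384, 16383].

-10151; overflow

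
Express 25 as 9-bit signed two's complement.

000011001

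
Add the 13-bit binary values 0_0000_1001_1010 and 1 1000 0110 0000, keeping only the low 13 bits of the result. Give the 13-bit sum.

  0000010011010
+ 1100001100000
= 1100011111010

1100011111010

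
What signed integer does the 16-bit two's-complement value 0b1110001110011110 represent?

-7266

MSB is 1, so the value is negative.
Unsigned reading: 58270. Subtract 2^16 = 65536: 58270 − 65536 = -7266.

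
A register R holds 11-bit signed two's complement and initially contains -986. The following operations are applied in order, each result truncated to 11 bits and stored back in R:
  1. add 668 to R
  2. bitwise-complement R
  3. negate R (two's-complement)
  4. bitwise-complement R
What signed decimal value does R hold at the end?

316

Start: R = -986 = 10000100110.
R = -986 + 668 = -318 = 11011000010
R = NOT 11011000010 = 00100111101 = 317
R = −(317) = -317 = 11011000011
R = NOT 11011000011 = 00100111100 = 316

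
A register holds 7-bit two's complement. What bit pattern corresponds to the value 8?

8 is non-negative, so write it directly in 7 bits: 0001000.

0001000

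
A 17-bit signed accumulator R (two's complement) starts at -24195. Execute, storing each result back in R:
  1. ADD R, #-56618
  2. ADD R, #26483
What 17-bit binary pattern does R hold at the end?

Start: R = -24195 = 11010000101111101.
R = -24195 + (-56618) = -80813; wraps to 50259 = 01100010001010011
R = 50259 + 26483 = 76742; wraps to -54330 = 10010101111000110

10010101111000110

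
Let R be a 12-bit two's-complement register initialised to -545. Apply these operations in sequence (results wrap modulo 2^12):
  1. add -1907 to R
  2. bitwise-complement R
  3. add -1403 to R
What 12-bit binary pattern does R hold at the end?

010000011000

Start: R = -545 = 110111011111.
R = -545 + (-1907) = -2452; wraps to 1644 = 011001101100
R = NOT 011001101100 = 100110010011 = -1645
R = -1645 + (-1403) = -3048; wraps to 1048 = 010000011000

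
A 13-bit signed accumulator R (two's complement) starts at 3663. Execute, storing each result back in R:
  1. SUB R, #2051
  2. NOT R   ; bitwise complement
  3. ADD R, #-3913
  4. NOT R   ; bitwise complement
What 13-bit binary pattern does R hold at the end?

Start: R = 3663 = 0111001001111.
R = 3663 − 2051 = 1612 = 0011001001100
R = NOT 0011001001100 = 1100110110011 = -1613
R = -1613 + (-3913) = -5526; wraps to 2666 = 0101001101010
R = NOT 0101001101010 = 1010110010101 = -2667

1010110010101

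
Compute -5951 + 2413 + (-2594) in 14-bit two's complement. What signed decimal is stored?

-5951 + 2413 = -3538 (11001000101110)
-3538 + (-2594) = -6132 (10100000001100)

-6132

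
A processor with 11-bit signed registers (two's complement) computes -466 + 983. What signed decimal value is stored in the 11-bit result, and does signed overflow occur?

-466 → 11000101110
983 → 01111010111
  11000101110
+ 01111010111
= 01000000101  (discard carry-out 1)
Result 01000000101: MSB = 0 → value 517.
Addends have opposite signs, so signed overflow cannot occur.

517; no overflow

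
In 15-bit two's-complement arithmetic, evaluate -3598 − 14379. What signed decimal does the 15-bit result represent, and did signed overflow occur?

14791; overflow

-3598 → 111000111110010
14379 → 011100000101011
Subtract via negate-and-add: invert 011100000101011 + 1 = 100011111010101 (i.e. -14379).
  111000111110010
+ 100011111010101
= 011100111000111  (discard carry-out 1)
Result 011100111000111: MSB = 0 → value 14791.
Both addends (after negating the subtrahend) are negative but the stored result is non-negative: signed overflow. The true value -3598 − 14379 = -17977 lies outside [-16384, 16383].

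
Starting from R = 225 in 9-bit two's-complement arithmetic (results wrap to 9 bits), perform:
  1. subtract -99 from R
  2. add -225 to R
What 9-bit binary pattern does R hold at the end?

Start: R = 225 = 011100001.
R = 225 − (-99) = 324; wraps to -188 = 101000100
R = -188 + (-225) = -413; wraps to 99 = 001100011

001100011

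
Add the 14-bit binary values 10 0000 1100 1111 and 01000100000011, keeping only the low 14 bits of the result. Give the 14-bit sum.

11000111010010

  10000011001111
+ 01000100000011
= 11000111010010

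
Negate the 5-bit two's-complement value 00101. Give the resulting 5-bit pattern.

11011

Invert: 11010. Add 1: 11011.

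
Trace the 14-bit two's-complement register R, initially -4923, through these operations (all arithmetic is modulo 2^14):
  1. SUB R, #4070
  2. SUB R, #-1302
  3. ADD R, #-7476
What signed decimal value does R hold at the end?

1217

Start: R = -4923 = 10110011000101.
R = -4923 − 4070 = -8993; wraps to 7391 = 01110011011111
R = 7391 − (-1302) = 8693; wraps to -7691 = 10000111110101
R = -7691 + (-7476) = -15167; wraps to 1217 = 00010011000001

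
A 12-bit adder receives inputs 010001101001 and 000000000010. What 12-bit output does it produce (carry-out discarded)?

010001101011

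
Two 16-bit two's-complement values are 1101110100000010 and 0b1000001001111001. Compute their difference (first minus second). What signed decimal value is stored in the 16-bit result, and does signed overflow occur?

1101110100000010 = -8958 (signed)
0b1000001001111001 → 1000001001111001 = -32135 (signed)
Subtract via negate-and-add: invert 1000001001111001 + 1 = 0111110110000111 (i.e. 32135).
  1101110100000010
+ 0111110110000111
= 0101101010001001  (discard carry-out 1)
Result 0101101010001001: MSB = 0 → value 23177.
Addends (after negating the subtrahend) have opposite signs, so signed overflow cannot occur.

23177; no overflow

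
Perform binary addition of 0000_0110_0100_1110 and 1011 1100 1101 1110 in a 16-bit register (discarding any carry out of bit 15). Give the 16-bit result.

1100001100101100

  0000011001001110
+ 1011110011011110
= 1100001100101100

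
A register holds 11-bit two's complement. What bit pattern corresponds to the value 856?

01101011000

856 is non-negative, so write it directly in 11 bits: 01101011000.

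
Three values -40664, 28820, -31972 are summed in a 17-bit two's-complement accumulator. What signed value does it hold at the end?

-43816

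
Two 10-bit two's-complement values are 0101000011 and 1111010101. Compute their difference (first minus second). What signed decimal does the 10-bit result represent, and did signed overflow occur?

366; no overflow

0101000011 = 323 (signed)
1111010101 = -43 (signed)
Subtract via negate-and-add: invert 1111010101 + 1 = 0000101011 (i.e. 43).
  0101000011
+ 0000101011
= 0101101110
Result 0101101110: MSB = 0 → value 366.
Both addends (after negating the subtrahend) are non-negative and so is the stored result: no signed overflow.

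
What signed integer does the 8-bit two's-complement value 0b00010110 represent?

MSB is 0, so the value is non-negative: 00010110 = 22.

22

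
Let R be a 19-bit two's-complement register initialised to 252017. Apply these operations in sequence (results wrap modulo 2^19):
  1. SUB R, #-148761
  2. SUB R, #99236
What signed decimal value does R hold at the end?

-222746

Start: R = 252017 = 0111101100001110001.
R = 252017 − (-148761) = 400778; wraps to -123510 = 1100001110110001010
R = -123510 − 99236 = -222746 = 1001001100111100110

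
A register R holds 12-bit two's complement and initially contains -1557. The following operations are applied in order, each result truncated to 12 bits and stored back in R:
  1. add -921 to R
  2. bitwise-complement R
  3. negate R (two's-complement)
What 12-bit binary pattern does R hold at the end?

Start: R = -1557 = 100111101011.
R = -1557 + (-921) = -2478; wraps to 1618 = 011001010010
R = NOT 011001010010 = 100110101101 = -1619
R = −(-1619) = 1619 = 011001010011

011001010011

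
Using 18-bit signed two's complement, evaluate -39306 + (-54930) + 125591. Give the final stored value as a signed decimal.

-39306 + (-54930) = -94236 (101000111111100100)
-94236 + 125591 = 31355 (000111101001111011)

31355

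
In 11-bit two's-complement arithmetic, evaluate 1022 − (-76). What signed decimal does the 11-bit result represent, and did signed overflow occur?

-950; overflow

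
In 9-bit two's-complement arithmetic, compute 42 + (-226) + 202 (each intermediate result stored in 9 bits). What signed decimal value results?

18

42 + (-226) = -184 (101001000)
-184 + 202 = 18 (000010010)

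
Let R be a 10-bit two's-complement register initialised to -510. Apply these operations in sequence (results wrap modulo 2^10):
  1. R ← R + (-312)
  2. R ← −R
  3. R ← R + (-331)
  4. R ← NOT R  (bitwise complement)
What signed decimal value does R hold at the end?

Start: R = -510 = 1000000010.
R = -510 + (-312) = -822; wraps to 202 = 0011001010
R = −(202) = -202 = 1100110110
R = -202 + (-331) = -533; wraps to 491 = 0111101011
R = NOT 0111101011 = 1000010100 = -492

-492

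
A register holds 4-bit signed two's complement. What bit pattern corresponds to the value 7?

0111

7 is non-negative, so write it directly in 4 bits: 0111.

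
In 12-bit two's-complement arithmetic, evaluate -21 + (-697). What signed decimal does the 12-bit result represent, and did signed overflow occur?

-21 → 111111101011
-697 → 110101000111
  111111101011
+ 110101000111
= 110100110010  (discard carry-out 1)
Result 110100110010: MSB = 1 → 3378 − 4096 = -718.
Both addends are negative and so is the stored result: no signed overflow.

-718; no overflow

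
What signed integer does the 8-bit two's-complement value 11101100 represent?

MSB is 1, so the value is negative.
Unsigned reading: 236. Subtract 2^8 = 256: 236 − 256 = -20.

-20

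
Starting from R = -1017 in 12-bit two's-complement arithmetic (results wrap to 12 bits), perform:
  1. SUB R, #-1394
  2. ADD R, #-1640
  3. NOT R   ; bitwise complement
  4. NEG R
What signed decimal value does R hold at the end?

-1262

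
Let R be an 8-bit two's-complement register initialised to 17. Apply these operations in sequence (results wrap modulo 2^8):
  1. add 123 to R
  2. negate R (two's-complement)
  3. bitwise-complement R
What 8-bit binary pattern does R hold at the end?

Start: R = 17 = 00010001.
R = 17 + 123 = 140; wraps to -116 = 10001100
R = −(-116) = 116 = 01110100
R = NOT 01110100 = 10001011 = -117

10001011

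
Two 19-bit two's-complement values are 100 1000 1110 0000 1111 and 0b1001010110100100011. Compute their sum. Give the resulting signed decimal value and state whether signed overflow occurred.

100 1000 1110 0000 1111 → 1001000111000001111 = -225777 (signed)
0b1001010110100100011 → 1001010110100100011 = -217821 (signed)
  1001000111000001111
+ 1001010110100100011
= 0010011101100110010  (discard carry-out 1)
Result 0010011101100110010: MSB = 0 → value 80690.
Both addends are negative but the stored result is non-negative: signed overflow. The true value -225777 + (-217821) = -443598 lies outside [-262144, 262143].

80690; overflow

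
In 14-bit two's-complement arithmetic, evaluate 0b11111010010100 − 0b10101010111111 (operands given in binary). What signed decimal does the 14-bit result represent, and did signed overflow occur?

5077; no overflow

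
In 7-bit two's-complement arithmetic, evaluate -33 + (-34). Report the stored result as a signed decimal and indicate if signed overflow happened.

-33 → 1011111
-34 → 1011110
  1011111
+ 1011110
= 0111101  (discard carry-out 1)
Result 0111101: MSB = 0 → value 61.
Both addends are negative but the stored result is non-negative: signed overflow. The true value -33 + (-34) = -67 lies outside [-64, 63].

61; overflow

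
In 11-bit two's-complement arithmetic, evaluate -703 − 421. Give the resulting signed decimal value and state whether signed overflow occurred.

924; overflow

-703 → 10101000001
421 → 00110100101
Subtract via negate-and-add: invert 00110100101 + 1 = 11001011011 (i.e. -421).
  10101000001
+ 11001011011
= 01110011100  (discard carry-out 1)
Result 01110011100: MSB = 0 → value 924.
Both addends (after negating the subtrahend) are negative but the stored result is non-negative: signed overflow. The true value -703 − 421 = -1124 lies outside [-1024, 1023].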